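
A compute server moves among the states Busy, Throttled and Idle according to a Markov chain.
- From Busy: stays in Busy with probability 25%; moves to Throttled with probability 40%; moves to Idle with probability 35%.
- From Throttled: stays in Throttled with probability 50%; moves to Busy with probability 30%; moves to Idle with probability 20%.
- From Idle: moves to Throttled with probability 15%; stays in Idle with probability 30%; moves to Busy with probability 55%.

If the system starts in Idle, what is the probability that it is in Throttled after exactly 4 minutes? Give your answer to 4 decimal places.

0.3647

Propagate the distribution vector 4 minutes from Idle.
After 0 minutes: (0.0000, 0.0000, 1.0000)
After 1 minute: (0.5500, 0.1500, 0.3000)
After 2 minutes: (0.3475, 0.3400, 0.3125)
After 3 minutes: (0.3608, 0.3559, 0.2834)
After 4 minutes: (0.3528, 0.3647, 0.2825)
P(in Throttled after 4 minutes) = 0.3647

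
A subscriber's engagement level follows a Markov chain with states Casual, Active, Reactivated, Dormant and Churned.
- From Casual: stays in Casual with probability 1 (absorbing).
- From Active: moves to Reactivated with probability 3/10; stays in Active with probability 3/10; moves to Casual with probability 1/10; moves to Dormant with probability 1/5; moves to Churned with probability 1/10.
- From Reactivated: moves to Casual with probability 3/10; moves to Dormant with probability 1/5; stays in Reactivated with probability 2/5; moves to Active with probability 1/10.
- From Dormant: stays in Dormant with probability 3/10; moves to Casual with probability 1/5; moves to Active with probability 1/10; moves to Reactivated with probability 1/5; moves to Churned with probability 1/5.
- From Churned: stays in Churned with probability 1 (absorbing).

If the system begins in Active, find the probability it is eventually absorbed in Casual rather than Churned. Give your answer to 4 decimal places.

Let h(s) be the probability of absorption at Casual starting from transient state s. Then h(Casual) = 1 and h(Churned) = 0. By first-step analysis:
h(Active) = 0.1·1 + 0.3·h(Active) + 0.3·h(Reactivated) + 0.2·h(Dormant) + 0.1·0
h(Reactivated) = 0.3·1 + 0.1·h(Active) + 0.4·h(Reactivated) + 0.2·h(Dormant)
h(Dormant) = 0.2·1 + 0.1·h(Active) + 0.2·h(Reactivated) + 0.3·h(Dormant) + 0.2·0
Solving: h(Active) = 0.6682, h(Reactivated) = 0.8161, h(Dormant) = 0.6143.
Starting from Active, the probability is 0.6682.

0.6682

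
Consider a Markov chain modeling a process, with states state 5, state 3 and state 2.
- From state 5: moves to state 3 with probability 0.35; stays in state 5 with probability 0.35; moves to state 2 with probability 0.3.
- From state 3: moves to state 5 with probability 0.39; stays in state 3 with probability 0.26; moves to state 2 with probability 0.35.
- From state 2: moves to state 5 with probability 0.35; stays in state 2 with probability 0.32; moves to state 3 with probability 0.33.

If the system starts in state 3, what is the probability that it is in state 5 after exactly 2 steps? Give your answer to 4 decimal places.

0.3604

Sum over the intermediate state after 1 step:
P = P(state 3→state 5)·P(state 5→state 5) + P(state 3→state 3)·P(state 3→state 5) + P(state 3→state 2)·P(state 2→state 5)
  = 0.39×0.35 + 0.26×0.39 + 0.35×0.35
  = 0.1365 + 0.1014 + 0.1225 = 0.3604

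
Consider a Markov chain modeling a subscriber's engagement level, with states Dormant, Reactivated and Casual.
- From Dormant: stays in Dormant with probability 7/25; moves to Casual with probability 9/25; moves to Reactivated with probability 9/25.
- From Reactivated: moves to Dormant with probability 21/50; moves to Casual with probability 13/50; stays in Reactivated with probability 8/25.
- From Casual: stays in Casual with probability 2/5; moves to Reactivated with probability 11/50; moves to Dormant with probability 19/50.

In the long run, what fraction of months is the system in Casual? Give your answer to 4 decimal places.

0.3438

Let the stationary distribution be π with π = πP and π_1 + π_2 + π_3 = 1.
π_1 = 0.28·π_1 + 0.42·π_2 + 0.38·π_3
π_2 = 0.36·π_1 + 0.32·π_2 + 0.22·π_3
Solving with the normalization constraint gives π = (0.3564, 0.2999, 0.3438).
So the stationary probability of Casual is 0.3438.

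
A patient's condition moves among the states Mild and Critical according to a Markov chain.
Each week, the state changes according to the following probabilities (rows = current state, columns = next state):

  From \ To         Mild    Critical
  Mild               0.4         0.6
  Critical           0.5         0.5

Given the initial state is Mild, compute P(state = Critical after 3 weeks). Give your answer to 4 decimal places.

Propagate the distribution vector 3 weeks from Mild.
After 0 weeks: (1.0000, 0.0000)
After 1 week: (0.4000, 0.6000)
After 2 weeks: (0.4600, 0.5400)
After 3 weeks: (0.4540, 0.5460)
P(in Critical after 3 weeks) = 0.5460

0.5460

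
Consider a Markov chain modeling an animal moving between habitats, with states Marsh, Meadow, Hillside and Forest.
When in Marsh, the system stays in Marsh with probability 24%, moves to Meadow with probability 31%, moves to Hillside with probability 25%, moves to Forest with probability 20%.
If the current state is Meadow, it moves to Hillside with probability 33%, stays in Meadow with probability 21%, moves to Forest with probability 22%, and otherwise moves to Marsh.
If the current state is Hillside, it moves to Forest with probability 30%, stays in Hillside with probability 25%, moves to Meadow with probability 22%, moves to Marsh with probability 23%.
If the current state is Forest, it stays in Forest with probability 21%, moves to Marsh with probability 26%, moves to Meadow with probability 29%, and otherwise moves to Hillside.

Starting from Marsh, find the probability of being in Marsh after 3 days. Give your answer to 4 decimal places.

0.2419

Propagate the distribution vector 3 days from Marsh.
After 0 days: (1.0000, 0.0000, 0.0000, 0.0000)
After 1 day: (0.2400, 0.3100, 0.2500, 0.2000)
After 2 days: (0.2415, 0.2525, 0.2728, 0.2332)
After 3 days: (0.2419, 0.2555, 0.2679, 0.2347)
P(in Marsh after 3 days) = 0.2419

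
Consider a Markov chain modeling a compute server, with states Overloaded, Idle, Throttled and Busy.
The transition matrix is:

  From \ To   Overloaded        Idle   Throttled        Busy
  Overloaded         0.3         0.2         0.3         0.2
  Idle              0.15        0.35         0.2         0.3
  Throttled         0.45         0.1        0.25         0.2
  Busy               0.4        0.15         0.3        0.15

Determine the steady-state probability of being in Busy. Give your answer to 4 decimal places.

Let the stationary distribution be π with π = πP and π_1 + π_2 + π_3 + π_4 = 1.
π_1 = 0.3·π_1 + 0.15·π_2 + 0.45·π_3 + 0.4·π_4
π_2 = 0.2·π_1 + 0.35·π_2 + 0.1·π_3 + 0.15·π_4
π_3 = 0.3·π_1 + 0.2·π_2 + 0.25·π_3 + 0.3·π_4
Solving with the normalization constraint gives π = (0.3323, 0.1915, 0.2675, 0.2087).
So the stationary probability of Busy is 0.2087.

0.2087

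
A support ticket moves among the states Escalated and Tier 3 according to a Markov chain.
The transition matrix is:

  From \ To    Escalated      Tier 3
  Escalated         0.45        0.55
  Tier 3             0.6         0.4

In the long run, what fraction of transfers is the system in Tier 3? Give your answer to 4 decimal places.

Let the stationary distribution be π with π = πP and π_1 + π_2 = 1.
π_1 = 0.45·π_1 + 0.6·π_2
Solving with the normalization constraint gives π = (0.5217, 0.4783).
So the stationary probability of Tier 3 is 0.4783.

0.4783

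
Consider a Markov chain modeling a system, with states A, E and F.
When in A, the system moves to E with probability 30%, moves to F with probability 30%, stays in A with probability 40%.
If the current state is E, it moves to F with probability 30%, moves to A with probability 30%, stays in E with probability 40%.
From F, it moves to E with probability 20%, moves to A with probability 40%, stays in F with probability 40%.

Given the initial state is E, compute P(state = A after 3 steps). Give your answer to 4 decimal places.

Propagate the distribution vector 3 steps from E.
After 0 steps: (0.0000, 1.0000, 0.0000)
After 1 step: (0.3000, 0.4000, 0.3000)
After 2 steps: (0.3600, 0.3100, 0.3300)
After 3 steps: (0.3690, 0.2980, 0.3330)
P(in A after 3 steps) = 0.3690

0.3690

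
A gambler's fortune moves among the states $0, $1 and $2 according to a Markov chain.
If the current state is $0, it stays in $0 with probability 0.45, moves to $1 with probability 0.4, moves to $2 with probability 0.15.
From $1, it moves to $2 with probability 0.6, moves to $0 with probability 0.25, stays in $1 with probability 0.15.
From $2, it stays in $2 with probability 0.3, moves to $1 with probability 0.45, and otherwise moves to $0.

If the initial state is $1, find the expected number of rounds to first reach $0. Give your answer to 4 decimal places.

4.0000

Let t(s) be the expected number of rounds to first reach $0 from state s, with t($0) = 0. Conditioning on the first round:
t($1) = 1 + 0.15·t($1) + 0.6·t($2)
t($2) = 1 + 0.45·t($1) + 0.3·t($2)
Solving: t($1) = 4.0000, t($2) = 4.0000.
Expected rounds from $1 to $0: 4.0000.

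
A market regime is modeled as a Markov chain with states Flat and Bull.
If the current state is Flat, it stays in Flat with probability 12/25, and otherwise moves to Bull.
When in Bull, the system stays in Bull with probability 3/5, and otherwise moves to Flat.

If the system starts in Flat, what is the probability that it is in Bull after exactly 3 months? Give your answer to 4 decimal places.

0.5649

Propagate the distribution vector 3 months from Flat.
After 0 months: (1.0000, 0.0000)
After 1 month: (0.4800, 0.5200)
After 2 months: (0.4384, 0.5616)
After 3 months: (0.4351, 0.5649)
P(in Bull after 3 months) = 0.5649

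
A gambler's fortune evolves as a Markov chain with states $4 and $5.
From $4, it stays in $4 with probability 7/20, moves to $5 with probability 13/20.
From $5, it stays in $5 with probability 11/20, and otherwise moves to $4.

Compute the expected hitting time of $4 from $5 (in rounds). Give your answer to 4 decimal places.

2.2222

Let t(s) be the expected number of rounds to first reach $4 from state s, with t($4) = 0. Conditioning on the first round:
t($5) = 1 + 0.55·t($5)
Solving: t($5) = 2.2222.
Expected rounds from $5 to $4: 2.2222.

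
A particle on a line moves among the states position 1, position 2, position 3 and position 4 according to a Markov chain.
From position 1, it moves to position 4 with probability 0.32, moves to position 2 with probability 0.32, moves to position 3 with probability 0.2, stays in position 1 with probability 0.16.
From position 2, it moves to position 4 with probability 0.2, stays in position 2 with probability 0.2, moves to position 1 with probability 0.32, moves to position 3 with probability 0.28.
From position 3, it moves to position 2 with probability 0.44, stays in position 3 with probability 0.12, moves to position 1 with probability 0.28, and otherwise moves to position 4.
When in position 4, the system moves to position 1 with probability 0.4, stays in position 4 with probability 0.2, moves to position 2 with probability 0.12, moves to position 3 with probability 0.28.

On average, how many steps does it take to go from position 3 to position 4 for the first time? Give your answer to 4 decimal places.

4.6498

Let t(s) be the expected number of steps to first reach position 4 from state s, with t(position 4) = 0. Conditioning on the first step:
t(position 1) = 1 + 0.16·t(position 1) + 0.32·t(position 2) + 0.2·t(position 3)
t(position 2) = 1 + 0.32·t(position 1) + 0.2·t(position 2) + 0.28·t(position 3)
t(position 3) = 1 + 0.28·t(position 1) + 0.44·t(position 2) + 0.12·t(position 3)
Solving: t(position 1) = 4.0038, t(position 2) = 4.4790, t(position 3) = 4.6498.
Expected steps from position 3 to position 4: 4.6498.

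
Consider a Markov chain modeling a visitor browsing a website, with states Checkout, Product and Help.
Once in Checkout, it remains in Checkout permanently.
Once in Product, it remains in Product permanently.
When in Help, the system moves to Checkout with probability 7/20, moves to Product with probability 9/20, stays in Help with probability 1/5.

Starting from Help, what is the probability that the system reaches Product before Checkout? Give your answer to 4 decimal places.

Let h(s) be the probability of absorption at Product starting from transient state s. Then h(Product) = 1 and h(Checkout) = 0. By first-step analysis:
h(Help) = 0.35·0 + 0.45·1 + 0.2·h(Help)
Solving: h(Help) = 0.5625.
Starting from Help, the probability is 0.5625.

0.5625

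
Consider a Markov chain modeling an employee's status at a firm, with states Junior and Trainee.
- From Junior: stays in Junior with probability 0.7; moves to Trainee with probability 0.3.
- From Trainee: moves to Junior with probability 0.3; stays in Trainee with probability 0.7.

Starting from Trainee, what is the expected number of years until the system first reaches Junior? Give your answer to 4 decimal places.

Let t(s) be the expected number of years to first reach Junior from state s, with t(Junior) = 0. Conditioning on the first year:
t(Trainee) = 1 + 0.7·t(Trainee)
Solving: t(Trainee) = 3.3333.
Expected years from Trainee to Junior: 3.3333.

3.3333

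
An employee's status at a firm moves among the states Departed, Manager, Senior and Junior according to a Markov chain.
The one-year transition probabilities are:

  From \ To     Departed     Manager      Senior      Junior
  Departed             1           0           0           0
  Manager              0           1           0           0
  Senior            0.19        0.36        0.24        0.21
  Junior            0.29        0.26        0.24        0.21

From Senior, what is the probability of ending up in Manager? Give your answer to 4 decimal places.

Let h(s) be the probability of absorption at Manager starting from transient state s. Then h(Manager) = 1 and h(Departed) = 0. By first-step analysis:
h(Senior) = 0.19·0 + 0.36·1 + 0.24·h(Senior) + 0.21·h(Junior)
h(Junior) = 0.29·0 + 0.26·1 + 0.24·h(Senior) + 0.21·h(Junior)
Solving: h(Senior) = 0.6164, h(Junior) = 0.5164.
Starting from Senior, the probability is 0.6164.

0.6164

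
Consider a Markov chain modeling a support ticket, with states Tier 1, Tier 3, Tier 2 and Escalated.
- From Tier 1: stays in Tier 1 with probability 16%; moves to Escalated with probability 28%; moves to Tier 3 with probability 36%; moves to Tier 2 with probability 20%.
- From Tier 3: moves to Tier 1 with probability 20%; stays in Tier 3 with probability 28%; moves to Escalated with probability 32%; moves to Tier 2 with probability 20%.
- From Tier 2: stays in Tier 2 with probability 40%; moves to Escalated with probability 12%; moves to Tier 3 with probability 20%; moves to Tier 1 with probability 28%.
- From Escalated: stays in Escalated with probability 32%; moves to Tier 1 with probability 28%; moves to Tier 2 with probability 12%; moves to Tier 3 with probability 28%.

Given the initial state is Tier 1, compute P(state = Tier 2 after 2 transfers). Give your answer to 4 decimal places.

0.2176

Propagate the distribution vector 2 transfers from Tier 1.
After 0 transfers: (1.0000, 0.0000, 0.0000, 0.0000)
After 1 transfer: (0.1600, 0.3600, 0.2000, 0.2800)
After 2 transfers: (0.2320, 0.2768, 0.2176, 0.2736)
P(in Tier 2 after 2 transfers) = 0.2176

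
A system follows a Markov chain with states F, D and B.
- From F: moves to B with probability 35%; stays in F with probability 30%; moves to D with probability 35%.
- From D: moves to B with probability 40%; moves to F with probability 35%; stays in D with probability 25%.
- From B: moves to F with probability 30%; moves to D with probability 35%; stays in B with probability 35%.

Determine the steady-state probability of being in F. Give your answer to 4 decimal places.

Let the stationary distribution be π with π = πP and π_1 + π_2 + π_3 = 1.
π_1 = 0.3·π_1 + 0.35·π_2 + 0.3·π_3
π_2 = 0.35·π_1 + 0.25·π_2 + 0.35·π_3
Solving with the normalization constraint gives π = (0.3159, 0.3182, 0.3659).
So the stationary probability of F is 0.3159.

0.3159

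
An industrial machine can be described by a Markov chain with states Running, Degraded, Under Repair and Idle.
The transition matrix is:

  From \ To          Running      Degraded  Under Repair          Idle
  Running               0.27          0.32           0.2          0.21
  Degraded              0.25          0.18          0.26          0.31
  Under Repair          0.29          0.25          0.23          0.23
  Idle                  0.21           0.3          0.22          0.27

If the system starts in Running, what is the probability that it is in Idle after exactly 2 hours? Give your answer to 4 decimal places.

0.2586

Propagate the distribution vector 2 hours from Running.
After 0 hours: (1.0000, 0.0000, 0.0000, 0.0000)
After 1 hour: (0.2700, 0.3200, 0.2000, 0.2100)
After 2 hours: (0.2550, 0.2570, 0.2294, 0.2586)
P(in Idle after 2 hours) = 0.2586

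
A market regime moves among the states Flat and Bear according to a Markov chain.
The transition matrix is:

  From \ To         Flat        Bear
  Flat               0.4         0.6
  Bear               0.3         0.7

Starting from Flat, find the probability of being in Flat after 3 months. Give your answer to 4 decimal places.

0.3340

Propagate the distribution vector 3 months from Flat.
After 0 months: (1.0000, 0.0000)
After 1 month: (0.4000, 0.6000)
After 2 months: (0.3400, 0.6600)
After 3 months: (0.3340, 0.6660)
P(in Flat after 3 months) = 0.3340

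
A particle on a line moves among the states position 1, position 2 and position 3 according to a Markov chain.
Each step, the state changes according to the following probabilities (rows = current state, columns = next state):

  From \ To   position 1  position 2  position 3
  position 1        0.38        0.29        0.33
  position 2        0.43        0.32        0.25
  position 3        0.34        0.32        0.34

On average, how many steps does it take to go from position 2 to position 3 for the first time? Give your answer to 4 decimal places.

3.5365

Let t(s) be the expected number of steps to first reach position 3 from state s, with t(position 3) = 0. Conditioning on the first step:
t(position 1) = 1 + 0.38·t(position 1) + 0.29·t(position 2)
t(position 2) = 1 + 0.43·t(position 1) + 0.32·t(position 2)
Solving: t(position 1) = 3.2671, t(position 2) = 3.5365.
Expected steps from position 2 to position 3: 3.5365.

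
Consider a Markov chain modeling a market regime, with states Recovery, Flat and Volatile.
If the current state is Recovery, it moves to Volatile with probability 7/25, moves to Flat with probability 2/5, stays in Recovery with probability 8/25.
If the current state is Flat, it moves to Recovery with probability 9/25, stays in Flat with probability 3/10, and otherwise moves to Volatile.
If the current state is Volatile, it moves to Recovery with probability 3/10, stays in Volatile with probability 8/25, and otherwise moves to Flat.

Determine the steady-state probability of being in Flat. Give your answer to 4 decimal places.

Let the stationary distribution be π with π = πP and π_1 + π_2 + π_3 = 1.
π_1 = 0.32·π_1 + 0.36·π_2 + 0.3·π_3
π_2 = 0.4·π_1 + 0.3·π_2 + 0.38·π_3
Solving with the normalization constraint gives π = (0.3280, 0.3579, 0.3140).
So the stationary probability of Flat is 0.3579.

0.3579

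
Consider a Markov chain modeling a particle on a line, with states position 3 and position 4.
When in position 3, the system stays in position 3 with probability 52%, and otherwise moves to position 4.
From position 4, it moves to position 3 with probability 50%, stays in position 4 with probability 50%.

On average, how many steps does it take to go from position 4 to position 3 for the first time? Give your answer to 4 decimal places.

Let t(s) be the expected number of steps to first reach position 3 from state s, with t(position 3) = 0. Conditioning on the first step:
t(position 4) = 1 + 0.5·t(position 4)
Solving: t(position 4) = 2.0000.
Expected steps from position 4 to position 3: 2.0000.

2.0000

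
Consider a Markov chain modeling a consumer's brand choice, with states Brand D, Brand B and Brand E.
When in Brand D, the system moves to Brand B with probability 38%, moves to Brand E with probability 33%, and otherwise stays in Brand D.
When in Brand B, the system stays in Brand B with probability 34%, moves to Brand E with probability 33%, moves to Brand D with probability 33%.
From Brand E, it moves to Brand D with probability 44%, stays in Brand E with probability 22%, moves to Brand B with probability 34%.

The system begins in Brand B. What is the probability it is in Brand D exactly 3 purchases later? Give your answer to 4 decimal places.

0.3482

Propagate the distribution vector 3 purchases from Brand B.
After 0 purchases: (0.0000, 1.0000, 0.0000)
After 1 purchase: (0.3300, 0.3400, 0.3300)
After 2 purchases: (0.3531, 0.3532, 0.2937)
After 3 purchases: (0.3482, 0.3541, 0.2977)
P(in Brand D after 3 purchases) = 0.3482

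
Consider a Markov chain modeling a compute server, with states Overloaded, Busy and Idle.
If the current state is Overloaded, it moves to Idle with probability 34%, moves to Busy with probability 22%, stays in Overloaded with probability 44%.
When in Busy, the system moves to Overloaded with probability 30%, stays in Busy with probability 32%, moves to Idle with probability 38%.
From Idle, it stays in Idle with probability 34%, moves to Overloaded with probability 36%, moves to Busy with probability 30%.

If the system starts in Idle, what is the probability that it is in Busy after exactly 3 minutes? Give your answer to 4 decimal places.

Propagate the distribution vector 3 minutes from Idle.
After 0 minutes: (0.0000, 0.0000, 1.0000)
After 1 minute: (0.3600, 0.3000, 0.3400)
After 2 minutes: (0.3708, 0.2772, 0.3520)
After 3 minutes: (0.3730, 0.2759, 0.3511)
P(in Busy after 3 minutes) = 0.2759

0.2759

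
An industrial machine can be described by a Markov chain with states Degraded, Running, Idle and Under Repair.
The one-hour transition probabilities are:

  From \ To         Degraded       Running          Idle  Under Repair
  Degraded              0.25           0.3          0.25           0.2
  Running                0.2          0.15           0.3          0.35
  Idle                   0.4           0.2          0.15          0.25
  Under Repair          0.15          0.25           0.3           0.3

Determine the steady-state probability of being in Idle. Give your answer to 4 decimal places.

0.2501

Let the stationary distribution be π with π = πP and π_1 + π_2 + π_3 + π_4 = 1.
π_1 = 0.25·π_1 + 0.2·π_2 + 0.4·π_3 + 0.15·π_4
π_2 = 0.3·π_1 + 0.15·π_2 + 0.2·π_3 + 0.25·π_4
π_3 = 0.25·π_1 + 0.3·π_2 + 0.15·π_3 + 0.3·π_4
Solving with the normalization constraint gives π = (0.2487, 0.2272, 0.2501, 0.2740).
So the stationary probability of Idle is 0.2501.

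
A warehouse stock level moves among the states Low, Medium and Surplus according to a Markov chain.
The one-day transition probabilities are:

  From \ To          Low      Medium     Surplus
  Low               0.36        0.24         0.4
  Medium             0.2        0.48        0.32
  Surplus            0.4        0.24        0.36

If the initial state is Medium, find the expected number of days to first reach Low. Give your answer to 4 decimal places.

3.7500

Let t(s) be the expected number of days to first reach Low from state s, with t(Low) = 0. Conditioning on the first day:
t(Medium) = 1 + 0.48·t(Medium) + 0.32·t(Surplus)
t(Surplus) = 1 + 0.24·t(Medium) + 0.36·t(Surplus)
Solving: t(Medium) = 3.7500, t(Surplus) = 2.9688.
Expected days from Medium to Low: 3.7500.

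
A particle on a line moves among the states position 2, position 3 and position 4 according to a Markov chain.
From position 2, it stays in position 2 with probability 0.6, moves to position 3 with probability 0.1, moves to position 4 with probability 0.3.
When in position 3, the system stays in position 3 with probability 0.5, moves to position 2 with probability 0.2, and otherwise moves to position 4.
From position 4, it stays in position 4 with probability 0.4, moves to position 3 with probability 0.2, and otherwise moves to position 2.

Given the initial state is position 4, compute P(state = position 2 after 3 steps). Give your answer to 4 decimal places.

0.4440

Propagate the distribution vector 3 steps from position 4.
After 0 steps: (0.0000, 0.0000, 1.0000)
After 1 step: (0.4000, 0.2000, 0.4000)
After 2 steps: (0.4400, 0.2200, 0.3400)
After 3 steps: (0.4440, 0.2220, 0.3340)
P(in position 2 after 3 steps) = 0.4440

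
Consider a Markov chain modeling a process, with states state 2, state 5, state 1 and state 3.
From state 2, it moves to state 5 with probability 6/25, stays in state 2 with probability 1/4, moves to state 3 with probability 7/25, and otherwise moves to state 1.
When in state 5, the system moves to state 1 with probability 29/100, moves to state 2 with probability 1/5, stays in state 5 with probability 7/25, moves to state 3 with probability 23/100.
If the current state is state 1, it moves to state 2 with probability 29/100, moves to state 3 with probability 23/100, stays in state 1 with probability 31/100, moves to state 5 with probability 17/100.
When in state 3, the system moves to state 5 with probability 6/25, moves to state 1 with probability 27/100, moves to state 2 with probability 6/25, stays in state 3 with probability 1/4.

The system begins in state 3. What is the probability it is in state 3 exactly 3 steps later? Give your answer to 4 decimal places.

Propagate the distribution vector 3 steps from state 3.
After 0 steps: (0.0000, 0.0000, 0.0000, 1.0000)
After 1 step: (0.2400, 0.2400, 0.2700, 0.2500)
After 2 steps: (0.2463, 0.2307, 0.2760, 0.2470)
After 3 steps: (0.2470, 0.2299, 0.2758, 0.2473)
P(in state 3 after 3 steps) = 0.2473

0.2473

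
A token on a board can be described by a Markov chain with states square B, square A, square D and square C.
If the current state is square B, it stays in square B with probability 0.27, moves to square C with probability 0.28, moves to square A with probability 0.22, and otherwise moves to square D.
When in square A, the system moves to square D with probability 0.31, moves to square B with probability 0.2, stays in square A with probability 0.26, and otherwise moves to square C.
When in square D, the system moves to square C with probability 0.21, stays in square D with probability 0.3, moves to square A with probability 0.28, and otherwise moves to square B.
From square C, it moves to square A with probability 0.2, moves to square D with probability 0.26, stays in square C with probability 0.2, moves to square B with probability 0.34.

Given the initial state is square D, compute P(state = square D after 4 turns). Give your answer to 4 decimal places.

0.2756

Propagate the distribution vector 4 turns from square D.
After 0 turns: (0.0000, 0.0000, 1.0000, 0.0000)
After 1 turn: (0.2100, 0.2800, 0.3000, 0.2100)
After 2 turns: (0.2471, 0.2450, 0.2797, 0.2282)
After 3 turns: (0.2520, 0.2420, 0.2760, 0.2299)
After 4 turns: (0.2526, 0.2416, 0.2756, 0.2302)
P(in square D after 4 turns) = 0.2756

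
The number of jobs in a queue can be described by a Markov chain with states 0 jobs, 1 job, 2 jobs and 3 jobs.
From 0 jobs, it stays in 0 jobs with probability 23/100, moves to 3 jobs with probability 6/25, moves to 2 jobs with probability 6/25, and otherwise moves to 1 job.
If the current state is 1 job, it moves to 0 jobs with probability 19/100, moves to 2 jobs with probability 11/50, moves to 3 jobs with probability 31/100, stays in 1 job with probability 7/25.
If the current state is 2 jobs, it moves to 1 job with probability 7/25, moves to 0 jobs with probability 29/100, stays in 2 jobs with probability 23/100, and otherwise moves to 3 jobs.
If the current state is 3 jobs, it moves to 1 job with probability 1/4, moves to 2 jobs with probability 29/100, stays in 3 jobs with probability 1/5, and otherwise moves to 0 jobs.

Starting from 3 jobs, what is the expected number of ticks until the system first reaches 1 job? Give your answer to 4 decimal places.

Let t(s) be the expected number of ticks to first reach 1 job from state s, with t(1 job) = 0. Conditioning on the first tick:
t(0 jobs) = 1 + 0.23·t(0 jobs) + 0.24·t(2 jobs) + 0.24·t(3 jobs)
t(2 jobs) = 1 + 0.29·t(0 jobs) + 0.23·t(2 jobs) + 0.2·t(3 jobs)
t(3 jobs) = 1 + 0.26·t(0 jobs) + 0.29·t(2 jobs) + 0.2·t(3 jobs)
Solving: t(0 jobs) = 3.5885, t(2 jobs) = 3.6185, t(3 jobs) = 3.7280.
Expected ticks from 3 jobs to 1 job: 3.7280.

3.7280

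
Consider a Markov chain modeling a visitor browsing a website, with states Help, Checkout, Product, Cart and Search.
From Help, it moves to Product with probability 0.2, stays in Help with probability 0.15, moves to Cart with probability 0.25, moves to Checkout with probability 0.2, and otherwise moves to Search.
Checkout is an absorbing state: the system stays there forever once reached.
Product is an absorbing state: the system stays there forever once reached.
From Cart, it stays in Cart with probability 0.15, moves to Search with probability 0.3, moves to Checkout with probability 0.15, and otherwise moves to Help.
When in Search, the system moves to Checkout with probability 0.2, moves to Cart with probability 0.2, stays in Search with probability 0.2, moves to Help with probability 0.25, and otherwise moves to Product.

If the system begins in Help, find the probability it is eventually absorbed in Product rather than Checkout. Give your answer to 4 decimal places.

0.4348

Let h(s) be the probability of absorption at Product starting from transient state s. Then h(Product) = 1 and h(Checkout) = 0. By first-step analysis:
h(Help) = 0.15·h(Help) + 0.2·0 + 0.2·1 + 0.25·h(Cart) + 0.2·h(Search)
h(Cart) = 0.4·h(Help) + 0.15·0 + 0.15·h(Cart) + 0.3·h(Search)
h(Search) = 0.25·h(Help) + 0.2·0 + 0.15·1 + 0.2·h(Cart) + 0.2·h(Search)
Solving: h(Help) = 0.4348, h(Cart) = 0.3496, h(Search) = 0.4108.
Starting from Help, the probability is 0.4348.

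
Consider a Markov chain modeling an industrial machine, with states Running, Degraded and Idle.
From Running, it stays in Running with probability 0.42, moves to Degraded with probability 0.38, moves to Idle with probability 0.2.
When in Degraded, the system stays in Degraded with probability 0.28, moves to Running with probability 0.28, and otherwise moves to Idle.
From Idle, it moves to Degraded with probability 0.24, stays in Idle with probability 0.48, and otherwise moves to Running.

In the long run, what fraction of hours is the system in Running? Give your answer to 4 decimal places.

Let the stationary distribution be π with π = πP and π_1 + π_2 + π_3 = 1.
π_1 = 0.42·π_1 + 0.28·π_2 + 0.28·π_3
π_2 = 0.38·π_1 + 0.28·π_2 + 0.24·π_3
Solving with the normalization constraint gives π = (0.3256, 0.2975, 0.3769).
So the stationary probability of Running is 0.3256.

0.3256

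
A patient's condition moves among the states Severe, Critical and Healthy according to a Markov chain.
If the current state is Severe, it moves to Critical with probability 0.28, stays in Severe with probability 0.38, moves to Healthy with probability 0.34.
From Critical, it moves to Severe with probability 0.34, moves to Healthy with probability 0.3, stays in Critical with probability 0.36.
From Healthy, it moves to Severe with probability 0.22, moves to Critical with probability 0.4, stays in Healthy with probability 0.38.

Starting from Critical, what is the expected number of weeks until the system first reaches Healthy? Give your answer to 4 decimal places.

Let t(s) be the expected number of weeks to first reach Healthy from state s, with t(Healthy) = 0. Conditioning on the first week:
t(Severe) = 1 + 0.38·t(Severe) + 0.28·t(Critical)
t(Critical) = 1 + 0.34·t(Severe) + 0.36·t(Critical)
Solving: t(Severe) = 3.0504, t(Critical) = 3.1830.
Expected weeks from Critical to Healthy: 3.1830.

3.1830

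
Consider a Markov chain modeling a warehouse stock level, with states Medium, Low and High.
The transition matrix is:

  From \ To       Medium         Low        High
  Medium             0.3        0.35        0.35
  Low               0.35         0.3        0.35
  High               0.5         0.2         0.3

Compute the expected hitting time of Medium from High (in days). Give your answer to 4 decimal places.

Let t(s) be the expected number of days to first reach Medium from state s, with t(Medium) = 0. Conditioning on the first day:
t(Low) = 1 + 0.3·t(Low) + 0.35·t(High)
t(High) = 1 + 0.2·t(Low) + 0.3·t(High)
Solving: t(Low) = 2.5000, t(High) = 2.1429.
Expected days from High to Medium: 2.1429.

2.1429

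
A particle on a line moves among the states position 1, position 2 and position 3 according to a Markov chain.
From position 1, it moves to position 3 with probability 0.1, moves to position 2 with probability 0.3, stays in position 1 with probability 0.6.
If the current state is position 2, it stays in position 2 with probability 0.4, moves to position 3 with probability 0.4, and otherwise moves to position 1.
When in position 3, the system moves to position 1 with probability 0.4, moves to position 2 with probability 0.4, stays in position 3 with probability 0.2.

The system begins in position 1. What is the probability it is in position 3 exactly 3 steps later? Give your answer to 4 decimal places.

0.2220

Propagate the distribution vector 3 steps from position 1.
After 0 steps: (1.0000, 0.0000, 0.0000)
After 1 step: (0.6000, 0.3000, 0.1000)
After 2 steps: (0.4600, 0.3400, 0.2000)
After 3 steps: (0.4240, 0.3540, 0.2220)
P(in position 3 after 3 steps) = 0.2220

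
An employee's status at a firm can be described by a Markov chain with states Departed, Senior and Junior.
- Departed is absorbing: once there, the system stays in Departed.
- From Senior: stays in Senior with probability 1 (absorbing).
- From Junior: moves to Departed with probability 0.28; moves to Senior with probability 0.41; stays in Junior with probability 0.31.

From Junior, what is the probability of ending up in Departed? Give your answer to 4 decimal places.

0.4058

Let h(s) be the probability of absorption at Departed starting from transient state s. Then h(Departed) = 1 and h(Senior) = 0. By first-step analysis:
h(Junior) = 0.28·1 + 0.41·0 + 0.31·h(Junior)
Solving: h(Junior) = 0.4058.
Starting from Junior, the probability is 0.4058.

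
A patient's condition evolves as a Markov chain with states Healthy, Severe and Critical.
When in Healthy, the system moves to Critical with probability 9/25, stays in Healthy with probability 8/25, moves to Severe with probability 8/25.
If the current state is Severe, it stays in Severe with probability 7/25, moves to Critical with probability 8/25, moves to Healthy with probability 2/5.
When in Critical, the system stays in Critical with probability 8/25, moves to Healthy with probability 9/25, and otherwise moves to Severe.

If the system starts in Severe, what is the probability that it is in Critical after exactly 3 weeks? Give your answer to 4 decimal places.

0.3342

Propagate the distribution vector 3 weeks from Severe.
After 0 weeks: (0.0000, 1.0000, 0.0000)
After 1 week: (0.4000, 0.2800, 0.3200)
After 2 weeks: (0.3552, 0.3088, 0.3360)
After 3 weeks: (0.3581, 0.3076, 0.3342)
P(in Critical after 3 weeks) = 0.3342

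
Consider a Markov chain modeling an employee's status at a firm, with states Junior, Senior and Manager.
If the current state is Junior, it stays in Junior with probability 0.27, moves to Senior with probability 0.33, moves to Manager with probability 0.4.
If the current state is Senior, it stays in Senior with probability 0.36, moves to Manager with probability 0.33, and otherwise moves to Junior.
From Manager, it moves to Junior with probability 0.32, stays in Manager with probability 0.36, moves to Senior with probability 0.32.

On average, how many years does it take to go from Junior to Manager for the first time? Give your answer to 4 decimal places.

2.6583

Let t(s) be the expected number of years to first reach Manager from state s, with t(Manager) = 0. Conditioning on the first year:
t(Junior) = 1 + 0.27·t(Junior) + 0.33·t(Senior)
t(Senior) = 1 + 0.31·t(Junior) + 0.36·t(Senior)
Solving: t(Junior) = 2.6583, t(Senior) = 2.8501.
Expected years from Junior to Manager: 2.6583.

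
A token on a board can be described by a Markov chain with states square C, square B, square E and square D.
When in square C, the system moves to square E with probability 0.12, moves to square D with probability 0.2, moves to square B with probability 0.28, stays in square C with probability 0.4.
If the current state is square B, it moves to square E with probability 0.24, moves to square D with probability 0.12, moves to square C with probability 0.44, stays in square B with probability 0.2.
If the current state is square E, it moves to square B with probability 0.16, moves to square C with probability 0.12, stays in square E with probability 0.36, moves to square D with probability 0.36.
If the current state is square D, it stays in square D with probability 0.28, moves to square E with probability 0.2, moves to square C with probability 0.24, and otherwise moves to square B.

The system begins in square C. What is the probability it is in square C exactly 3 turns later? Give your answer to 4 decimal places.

0.3201

Propagate the distribution vector 3 turns from square C.
After 0 turns: (1.0000, 0.0000, 0.0000, 0.0000)
After 1 turn: (0.4000, 0.2800, 0.1200, 0.2000)
After 2 turns: (0.3456, 0.2432, 0.1984, 0.2128)
After 3 turns: (0.3201, 0.2367, 0.2138, 0.2293)
P(in square C after 3 turns) = 0.3201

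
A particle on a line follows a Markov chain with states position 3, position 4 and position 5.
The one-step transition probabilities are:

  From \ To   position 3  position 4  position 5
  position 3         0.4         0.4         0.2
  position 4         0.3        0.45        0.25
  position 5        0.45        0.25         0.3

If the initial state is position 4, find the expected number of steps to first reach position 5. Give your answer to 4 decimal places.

4.2857

Let t(s) be the expected number of steps to first reach position 5 from state s, with t(position 5) = 0. Conditioning on the first step:
t(position 3) = 1 + 0.4·t(position 3) + 0.4·t(position 4)
t(position 4) = 1 + 0.3·t(position 3) + 0.45·t(position 4)
Solving: t(position 3) = 4.5238, t(position 4) = 4.2857.
Expected steps from position 4 to position 5: 4.2857.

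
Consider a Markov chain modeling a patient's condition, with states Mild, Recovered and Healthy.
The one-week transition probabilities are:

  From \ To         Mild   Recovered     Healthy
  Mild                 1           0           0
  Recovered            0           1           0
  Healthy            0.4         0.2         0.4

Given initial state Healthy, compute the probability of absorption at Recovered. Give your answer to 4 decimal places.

Let h(s) be the probability of absorption at Recovered starting from transient state s. Then h(Recovered) = 1 and h(Mild) = 0. By first-step analysis:
h(Healthy) = 0.4·0 + 0.2·1 + 0.4·h(Healthy)
Solving: h(Healthy) = 0.3333.
Starting from Healthy, the probability is 0.3333.

0.3333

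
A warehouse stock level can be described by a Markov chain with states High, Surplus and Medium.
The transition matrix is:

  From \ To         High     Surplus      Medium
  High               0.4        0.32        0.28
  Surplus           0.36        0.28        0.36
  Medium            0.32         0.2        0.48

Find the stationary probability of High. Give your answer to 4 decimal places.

0.3593

Let the stationary distribution be π with π = πP and π_1 + π_2 + π_3 = 1.
π_1 = 0.4·π_1 + 0.36·π_2 + 0.32·π_3
π_2 = 0.32·π_1 + 0.28·π_2 + 0.2·π_3
Solving with the normalization constraint gives π = (0.3593, 0.2643, 0.3764).
So the stationary probability of High is 0.3593.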